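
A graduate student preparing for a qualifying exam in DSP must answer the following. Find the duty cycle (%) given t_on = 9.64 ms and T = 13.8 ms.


Duty cycle as a percentage:
DC = (t_on / T) * 100
   = (9.64 / 13.8) * 100
   = 0.698551 * 100
   = 69.86 %

69.86 %


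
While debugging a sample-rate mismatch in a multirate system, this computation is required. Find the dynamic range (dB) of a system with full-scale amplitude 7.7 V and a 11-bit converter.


Dynamic range from full-scale to LSB:
V_min = V_max / 2^bits = 7.7 / 2^11
DR = 20 * log10(V_max / V_min)
   = 20 * log10(2^11)
   = 20 * 11 * log10(2)
   = 66.23 dB

66.23 dB


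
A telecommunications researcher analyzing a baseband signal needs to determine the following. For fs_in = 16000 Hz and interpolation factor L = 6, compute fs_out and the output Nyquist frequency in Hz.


Step 1 — output sample rate after interpolation by L:
fs_out = L * fs_in = 6 * 16000 = 96000 Hz

Step 2 — Nyquist frequency of the output stream:
f_Nyq = fs_out / 2 = 96000 / 2 = 48000.0 Hz

fs_out = 96000 Hz; f_Nyquist = 48000.0 Hz


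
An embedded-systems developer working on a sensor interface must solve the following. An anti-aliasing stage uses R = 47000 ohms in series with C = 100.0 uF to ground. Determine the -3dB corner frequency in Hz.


Cutoff frequency of a first-order RC filter:
fc = 1 / (2 * pi * R * C)
C = 100.0 uF = 0.0001 F
fc = 1 / (2 * pi * 47000 * 0.0001)
   = 1 / 29.530970943744
   = 0.033863 Hz

0.033863 Hz


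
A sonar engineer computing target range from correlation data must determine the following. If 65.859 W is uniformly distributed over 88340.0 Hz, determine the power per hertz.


Power spectral density:
PSD = P / BW
    = 65.859 / 88340.0
    = 0.00074552 W/Hz

0.00074552 W/Hz


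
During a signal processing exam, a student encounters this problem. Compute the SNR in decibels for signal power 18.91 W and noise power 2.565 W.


SNR in decibels:
SNR = 10 * log10(Ps / Pn)
    = 10 * log10(18.91 / 2.565)
    = 10 * log10(7.3723)
    = 10 * 0.8676
    = 8.68 dB

8.68 dB


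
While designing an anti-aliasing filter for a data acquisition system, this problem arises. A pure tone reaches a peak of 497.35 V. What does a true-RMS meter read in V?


RMS voltage for a sinusoidal waveform:
V_rms = V_peak / sqrt(2)
      = 497.35 / 1.414214
      = 351.68 V

351.68 V


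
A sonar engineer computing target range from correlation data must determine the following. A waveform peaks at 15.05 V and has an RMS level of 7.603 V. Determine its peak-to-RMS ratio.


Crest factor is the ratio of peak to RMS:
CF = V_peak / V_rms
   = 15.05 / 7.603
   = 1.9795

1.9795


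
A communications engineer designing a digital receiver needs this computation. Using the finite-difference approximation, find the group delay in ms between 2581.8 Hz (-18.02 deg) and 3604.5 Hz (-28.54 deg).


Group delay from phase difference:
tau = -d(phi)/d(omega)
d(phi) = -10.52 deg = -0.183609 rad
d(omega) = 2*pi*(3604.5 - 2581.8) = 6425.8136 rad/s
tau = -(-0.183609) / 6425.8136
    = 0.0286 ms

0.0286 ms


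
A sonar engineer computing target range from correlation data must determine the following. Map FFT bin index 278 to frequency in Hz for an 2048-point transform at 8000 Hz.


Frequency of DFT bin k:
f_k = k * fs / N
    = 278 * 8000 / 2048
    = 2224000 / 2048
    = 1085.938 Hz

1085.938 Hz


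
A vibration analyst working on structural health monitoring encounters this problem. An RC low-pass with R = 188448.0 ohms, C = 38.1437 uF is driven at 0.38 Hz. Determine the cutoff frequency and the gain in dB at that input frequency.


Step 1 — cutoff frequency:
fc = 1 / (2*pi*R*C)
C = 38.1437 uF = 3.81437e-05 F
fc = 1 / (2*pi*188448.0*3.81437e-05)
   = 0.0221414 Hz

Step 2 — magnitude at f = 0.38 Hz:
|H(f)| = 1 / sqrt(1 + (f/fc)^2)
f/fc = 0.38 / 0.0221414 = 17.16242
|H| = 1 / sqrt(1 + 294.54866) = 0.0581682
|H|_dB = 20*log10(0.0581682) = -24.71 dB

fc = 0.0221414 Hz; |H(0.38 Hz)| = -24.71 dB


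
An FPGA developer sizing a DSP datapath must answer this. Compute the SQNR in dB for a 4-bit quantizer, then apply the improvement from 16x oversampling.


Step 1 — baseline SQNR at Nyquist:
SQNR_base = 6.02*N + 1.76
          = 6.02*4 + 1.76
          = 25.84 dB

Step 2 — oversampling processing gain:
G = 10*log10(OSR) = 10*log10(16) = 12.04 dB

Step 3 — total:
SQNR_total = 25.84 + 12.04 = 37.88 dB

Base SQNR = 25.84 dB; oversampled SQNR = 37.88 dB


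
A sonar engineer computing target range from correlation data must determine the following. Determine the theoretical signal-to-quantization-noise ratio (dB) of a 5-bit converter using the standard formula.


Theoretical SNR for a full-scale sinusoid:
SNR = 6.02 * N + 1.76
    = 6.02 * 5 + 1.76
    = 30.1 + 1.76
    = 31.86 dB

31.86 dB


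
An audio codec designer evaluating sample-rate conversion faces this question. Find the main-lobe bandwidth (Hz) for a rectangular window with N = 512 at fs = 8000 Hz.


Main lobe width for a rectangular window:
Width = 2 * fs / N
      = 2 * 8000 / 512
      = 16000 / 512
      = 31.25 Hz

31.25 Hz


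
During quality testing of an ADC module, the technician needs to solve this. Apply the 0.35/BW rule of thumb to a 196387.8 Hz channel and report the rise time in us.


Rise time from bandwidth relationship:
tr = 0.35 / BW
   = 0.35 / 196387.8
   = 1.782188099e-06 s
   = 1.7822 us

1.7822 us


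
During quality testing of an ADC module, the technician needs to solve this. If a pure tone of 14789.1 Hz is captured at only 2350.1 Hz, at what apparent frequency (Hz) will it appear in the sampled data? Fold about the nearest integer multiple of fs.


Compute the nearest integer multiple of fs to the signal:
n = round(14789.1 / 2350.1) = 6
f_alias = |14789.1 - 6 * 2350.1|
        = |14789.1 - 14100.6|
        = 688.5 Hz

688.5


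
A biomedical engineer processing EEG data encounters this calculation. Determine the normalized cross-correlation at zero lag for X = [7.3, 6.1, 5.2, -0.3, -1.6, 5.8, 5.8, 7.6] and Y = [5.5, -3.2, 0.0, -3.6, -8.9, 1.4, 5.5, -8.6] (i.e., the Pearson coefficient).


Pearson correlation coefficient (population):
r = cov(X,Y) / (std(X) * std(Y))
Mean X = 4.4875, Mean Y = -1.4875
Cov(X,Y) = 8.001406
Std(X) = 3.242853, Std(Y) = 5.25748
r = 0.4693

0.4693


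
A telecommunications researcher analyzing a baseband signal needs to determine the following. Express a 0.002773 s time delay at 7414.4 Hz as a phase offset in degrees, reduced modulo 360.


Phase shift from frequency and time delay:
phi = 360 * f * t_delay
    = 360 * 7414.4 * 0.002773
    = 7401.65 degrees
    mod 360 = 201.65 degrees

201.65 degrees


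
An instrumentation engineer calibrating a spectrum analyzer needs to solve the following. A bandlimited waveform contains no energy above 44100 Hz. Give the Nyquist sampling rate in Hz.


The Nyquist rate is twice the maximum frequency component.
fs_min = 2 * fmax
      = 2 * 44100
      = 88200 Hz

88200


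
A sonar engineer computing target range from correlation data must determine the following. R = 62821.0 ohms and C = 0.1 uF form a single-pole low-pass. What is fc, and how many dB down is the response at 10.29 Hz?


Step 1 — cutoff frequency:
fc = 1 / (2*pi*R*C)
C = 0.1 uF = 1e-07 F
fc = 1 / (2*pi*62821.0*1e-07)
   = 25.3347 Hz

Step 2 — magnitude at f = 10.29 Hz:
|H(f)| = 1 / sqrt(1 + (f/fc)^2)
f/fc = 10.29 / 25.3347 = 0.406162
|H| = 1 / sqrt(1 + 0.164968) = 0.9264948
|H|_dB = 20*log10(0.9264948) = -0.66 dB

fc = 25.3347 Hz; |H(10.29 Hz)| = -0.66 dB


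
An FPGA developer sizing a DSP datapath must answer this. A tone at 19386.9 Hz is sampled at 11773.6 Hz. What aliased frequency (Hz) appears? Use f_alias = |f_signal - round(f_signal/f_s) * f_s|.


Compute the nearest integer multiple of fs to the signal:
n = round(19386.9 / 11773.6) = 2
f_alias = |19386.9 - 2 * 11773.6|
        = |19386.9 - 23547.2|
        = 4160.3 Hz

4160.3


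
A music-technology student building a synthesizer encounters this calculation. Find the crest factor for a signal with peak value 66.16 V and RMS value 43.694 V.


Crest factor is the ratio of peak to RMS:
CF = V_peak / V_rms
   = 66.16 / 43.694
   = 1.5142

1.5142


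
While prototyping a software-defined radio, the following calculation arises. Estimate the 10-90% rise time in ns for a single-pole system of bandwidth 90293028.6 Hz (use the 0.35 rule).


Rise time from bandwidth relationship:
tr = 0.35 / BW
   = 0.35 / 90293028.6
   = 3.87626825e-09 s
   = 3.8763 ns

3.8763 ns


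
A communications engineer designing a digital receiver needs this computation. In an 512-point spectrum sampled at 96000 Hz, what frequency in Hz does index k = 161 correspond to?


Frequency of DFT bin k:
f_k = k * fs / N
    = 161 * 96000 / 512
    = 15456000 / 512
    = 30187.5 Hz

30187.5 Hz


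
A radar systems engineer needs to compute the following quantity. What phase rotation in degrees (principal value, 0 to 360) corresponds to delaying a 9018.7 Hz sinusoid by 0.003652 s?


Phase shift from frequency and time delay:
phi = 360 * f * t_delay
    = 360 * 9018.7 * 0.003652
    = 11857.07 degrees
    mod 360 = 337.07 degrees

337.07 degrees


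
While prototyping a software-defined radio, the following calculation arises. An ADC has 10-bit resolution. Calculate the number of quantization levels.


Number of quantization levels = 2^N
= 2^10
= 1024

1024


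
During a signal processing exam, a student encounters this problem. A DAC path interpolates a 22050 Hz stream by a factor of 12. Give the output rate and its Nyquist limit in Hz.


Step 1 — output sample rate after interpolation by L:
fs_out = L * fs_in = 12 * 22050 = 264600 Hz

Step 2 — Nyquist frequency of the output stream:
f_Nyq = fs_out / 2 = 264600 / 2 = 132300.0 Hz

fs_out = 264600 Hz; f_Nyquist = 132300.0 Hz


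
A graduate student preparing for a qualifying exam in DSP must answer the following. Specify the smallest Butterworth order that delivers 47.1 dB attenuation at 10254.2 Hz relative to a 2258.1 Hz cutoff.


Butterworth filter order formula:
n = log10(10^(A/10) - 1) / (2 * log10(f_stop/f_pass))
10^(47.1/10) - 1 = 51285.1384
f_stop/f_pass = 10254.2 / 2258.1 = 4.5411
n = 3.5836 -> ceil = 4

4


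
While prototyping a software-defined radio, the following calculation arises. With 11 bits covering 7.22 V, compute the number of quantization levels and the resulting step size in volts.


Step 1 — number of quantization levels:
L = 2^N = 2^11 = 2048

Step 2 — LSB step size:
delta = Vfs / L
      = 7.22 / 2048
      = 0.00352539 V

Levels = 2048; step size = 0.00352539 V


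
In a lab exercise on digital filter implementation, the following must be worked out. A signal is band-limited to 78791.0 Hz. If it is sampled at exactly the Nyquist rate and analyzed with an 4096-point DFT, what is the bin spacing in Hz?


Step 1 — Nyquist sampling rate:
fs = 2 * fmax = 2 * 78791.0 = 157582.0 Hz

Step 2 — DFT bin spacing:
df = fs / N = 157582.0 / 4096 = 38.4722 Hz

38.4722 Hz


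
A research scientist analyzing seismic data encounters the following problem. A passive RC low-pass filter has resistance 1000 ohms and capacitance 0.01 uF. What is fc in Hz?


Cutoff frequency of a first-order RC filter:
fc = 1 / (2 * pi * R * C)
C = 0.01 uF = 1e-08 F
fc = 1 / (2 * pi * 1000 * 1e-08)
   = 1 / 6.2831853071796e-05
   = 15915.494309 Hz

15915.494309 Hz


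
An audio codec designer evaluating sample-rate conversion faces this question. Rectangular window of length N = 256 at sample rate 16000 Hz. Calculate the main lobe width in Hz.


Main lobe width for a rectangular window:
Width = 2 * fs / N
      = 2 * 16000 / 256
      = 32000 / 256
      = 125.0 Hz

125.0 Hz


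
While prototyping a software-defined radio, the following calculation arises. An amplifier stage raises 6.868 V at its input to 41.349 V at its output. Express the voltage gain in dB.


Voltage gain in dB:
G = 20 * log10(Vout / Vin)
  = 20 * log10(41.349 / 6.868)
  = 20 * log10(6.02053)
  = 20 * 0.779635
  = 15.59 dB

15.59 dB


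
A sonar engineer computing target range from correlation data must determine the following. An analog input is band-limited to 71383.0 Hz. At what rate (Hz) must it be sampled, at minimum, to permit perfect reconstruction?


The Nyquist rate is twice the maximum frequency component.
fs_min = 2 * fmax
      = 2 * 71383.0
      = 142766.0 Hz

142766.0


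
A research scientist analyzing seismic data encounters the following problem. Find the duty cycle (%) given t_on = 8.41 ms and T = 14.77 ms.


Duty cycle as a percentage:
DC = (t_on / T) * 100
   = (8.41 / 14.77) * 100
   = 0.569397 * 100
   = 56.94 %

56.94 %


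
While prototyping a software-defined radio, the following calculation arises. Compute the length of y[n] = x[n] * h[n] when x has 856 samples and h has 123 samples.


Linear convolution output length:
L = N + M - 1
  = 856 + 123 - 1
  = 978 samples

978


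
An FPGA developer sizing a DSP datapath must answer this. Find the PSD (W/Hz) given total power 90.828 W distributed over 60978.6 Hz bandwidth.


Power spectral density:
PSD = P / BW
    = 90.828 / 60978.6
    = 0.00148951 W/Hz

0.00148951 W/Hz


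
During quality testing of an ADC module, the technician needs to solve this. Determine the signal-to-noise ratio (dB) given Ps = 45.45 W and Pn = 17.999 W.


SNR in decibels:
SNR = 10 * log10(Ps / Pn)
    = 10 * log10(45.45 / 17.999)
    = 10 * log10(2.5251)
    = 10 * 0.4023
    = 4.02 dB

4.02 dB


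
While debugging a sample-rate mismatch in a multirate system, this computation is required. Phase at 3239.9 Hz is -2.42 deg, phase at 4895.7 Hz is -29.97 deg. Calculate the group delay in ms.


Group delay from phase difference:
tau = -d(phi)/d(omega)
d(phi) = -27.55 deg = -0.480838 rad
d(omega) = 2*pi*(4895.7 - 3239.9) = 10403.6982 rad/s
tau = -(-0.480838) / 10403.6982
    = 0.0462 ms

0.0462 ms


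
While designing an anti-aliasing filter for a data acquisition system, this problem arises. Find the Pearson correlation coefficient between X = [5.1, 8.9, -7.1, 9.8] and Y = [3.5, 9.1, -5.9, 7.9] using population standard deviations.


Pearson correlation coefficient (population):
r = cov(X,Y) / (std(X) * std(Y))
Mean X = 4.175, Mean Y = 3.65
Cov(X,Y) = 39.29875
Std(X) = 6.744396, Std(Y) = 5.894701
r = 0.9885

0.9885


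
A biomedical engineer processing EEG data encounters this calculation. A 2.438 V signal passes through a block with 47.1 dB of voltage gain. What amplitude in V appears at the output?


Output voltage from dB gain:
V_out = V_in * 10^(gain_dB / 20)
      = 2.438 * 10^(47.1 / 20)
      = 2.438 * 226.464431
      = 552.1203 V

552.1203 V


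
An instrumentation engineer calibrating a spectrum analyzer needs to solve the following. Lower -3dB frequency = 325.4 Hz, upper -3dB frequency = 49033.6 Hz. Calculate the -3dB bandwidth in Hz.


Bandwidth is the difference of -3dB frequencies:
BW = f_high - f_low
   = 49033.6 - 325.4
   = 48708.2 Hz

48708.2 Hz


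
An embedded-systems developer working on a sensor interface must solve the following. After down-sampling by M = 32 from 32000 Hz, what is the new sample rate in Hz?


Decimation reduces the sample rate:
fs_out = fs_in / M
       = 32000 / 32
       = 1000.0 Hz

1000.0 Hz


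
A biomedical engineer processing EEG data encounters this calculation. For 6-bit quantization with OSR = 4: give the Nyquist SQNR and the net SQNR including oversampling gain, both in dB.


Step 1 — baseline SQNR at Nyquist:
SQNR_base = 6.02*N + 1.76
          = 6.02*6 + 1.76
          = 37.88 dB

Step 2 — oversampling processing gain:
G = 10*log10(OSR) = 10*log10(4) = 6.02 dB

Step 3 — total:
SQNR_total = 37.88 + 6.02 = 43.9 dB

Base SQNR = 37.88 dB; oversampled SQNR = 43.9 dB


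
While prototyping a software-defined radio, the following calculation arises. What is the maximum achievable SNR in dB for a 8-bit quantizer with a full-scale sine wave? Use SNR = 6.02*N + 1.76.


Theoretical SNR for a full-scale sinusoid:
SNR = 6.02 * N + 1.76
    = 6.02 * 8 + 1.76
    = 48.16 + 1.76
    = 49.92 dB

49.92 dB


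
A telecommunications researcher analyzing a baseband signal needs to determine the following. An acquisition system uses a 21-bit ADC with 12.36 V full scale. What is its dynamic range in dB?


Dynamic range from full-scale to LSB:
V_min = V_max / 2^bits = 12.36 / 2^21
DR = 20 * log10(V_max / V_min)
   = 20 * log10(2^21)
   = 20 * 21 * log10(2)
   = 126.43 dB

126.43 dB


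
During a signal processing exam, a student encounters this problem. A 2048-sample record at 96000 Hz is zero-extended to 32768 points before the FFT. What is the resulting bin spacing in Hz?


Frequency resolution after zero-padding:
N_padded = 2048 * 16 = 32768
df = fs / N_padded
   = 96000 / 32768
   = 2.9297 Hz

2.9297 Hz


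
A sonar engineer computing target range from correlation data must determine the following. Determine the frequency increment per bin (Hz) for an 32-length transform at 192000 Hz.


DFT frequency resolution:
df = fs / N
   = 192000 / 32
   = 6000.0 Hz

6000.0 Hz


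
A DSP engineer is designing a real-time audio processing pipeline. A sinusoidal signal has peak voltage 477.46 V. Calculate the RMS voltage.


RMS voltage for a sinusoidal waveform:
V_rms = V_peak / sqrt(2)
      = 477.46 / 1.414214
      = 337.615 V

337.615 V


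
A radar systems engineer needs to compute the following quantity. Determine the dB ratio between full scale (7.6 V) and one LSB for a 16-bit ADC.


Dynamic range from full-scale to LSB:
V_min = V_max / 2^bits = 7.6 / 2^16
DR = 20 * log10(V_max / V_min)
   = 20 * log10(2^16)
   = 20 * 16 * log10(2)
   = 96.33 dB

96.33 dB


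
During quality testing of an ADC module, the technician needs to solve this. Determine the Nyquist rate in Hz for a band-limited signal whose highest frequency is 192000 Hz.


The Nyquist rate is twice the maximum frequency component.
fs_min = 2 * fmax
      = 2 * 192000
      = 384000 Hz

384000


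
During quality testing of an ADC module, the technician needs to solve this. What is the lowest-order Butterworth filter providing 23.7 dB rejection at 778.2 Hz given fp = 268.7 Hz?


Butterworth filter order formula:
n = log10(10^(A/10) - 1) / (2 * log10(f_stop/f_pass))
10^(23.7/10) - 1 = 233.4229
f_stop/f_pass = 778.2 / 268.7 = 2.8962
n = 2.5639 -> ceil = 3

3


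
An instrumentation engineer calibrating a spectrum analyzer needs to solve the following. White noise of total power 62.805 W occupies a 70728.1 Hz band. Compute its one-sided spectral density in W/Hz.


Power spectral density:
PSD = P / BW
    = 62.805 / 70728.1
    = 0.00088798 W/Hz

0.00088798 W/Hz


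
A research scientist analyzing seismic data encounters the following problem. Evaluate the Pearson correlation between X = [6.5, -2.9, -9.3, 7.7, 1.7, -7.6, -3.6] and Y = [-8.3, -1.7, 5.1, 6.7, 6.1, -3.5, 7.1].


Pearson correlation coefficient (population):
r = cov(X,Y) / (std(X) * std(Y))
Mean X = -1.0714, Mean Y = 1.6429
Cov(X,Y) = -3.018367
Std(X) = 6.118056, Std(Y) = 5.652523
r = -0.0873

-0.0873


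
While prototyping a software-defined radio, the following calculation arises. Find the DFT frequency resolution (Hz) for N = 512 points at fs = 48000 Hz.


DFT frequency resolution:
df = fs / N
   = 48000 / 512
   = 93.75 Hz

93.75 Hz


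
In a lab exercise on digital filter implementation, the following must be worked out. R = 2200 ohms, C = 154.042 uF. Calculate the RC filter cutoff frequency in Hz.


Cutoff frequency of a first-order RC filter:
fc = 1 / (2 * pi * R * C)
C = 154.042 uF = 0.000154042 F
fc = 1 / (2 * pi * 2200 * 0.000154042)
   = 1 / 2.1293237483948
   = 0.469633 Hz

0.469633 Hz


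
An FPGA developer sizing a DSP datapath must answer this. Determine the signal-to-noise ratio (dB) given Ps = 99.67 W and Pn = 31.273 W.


SNR in decibels:
SNR = 10 * log10(Ps / Pn)
    = 10 * log10(99.67 / 31.273)
    = 10 * log10(3.1871)
    = 10 * 0.5034
    = 5.03 dB

5.03 dB


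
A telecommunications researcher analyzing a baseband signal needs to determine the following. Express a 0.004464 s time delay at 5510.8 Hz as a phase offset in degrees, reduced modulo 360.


Phase shift from frequency and time delay:
phi = 360 * f * t_delay
    = 360 * 5510.8 * 0.004464
    = 8856.08 degrees
    mod 360 = 216.08 degrees

216.08 degrees


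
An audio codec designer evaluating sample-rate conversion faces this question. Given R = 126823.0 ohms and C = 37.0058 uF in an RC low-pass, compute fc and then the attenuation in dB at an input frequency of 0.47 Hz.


Step 1 — cutoff frequency:
fc = 1 / (2*pi*R*C)
C = 37.0058 uF = 3.70058e-05 F
fc = 1 / (2*pi*126823.0*3.70058e-05)
   = 0.0339119 Hz

Step 2 — magnitude at f = 0.47 Hz:
|H(f)| = 1 / sqrt(1 + (f/fc)^2)
f/fc = 0.47 / 0.0339119 = 13.859442
|H| = 1 / sqrt(1 + 192.084133) = 0.0719659
|H|_dB = 20*log10(0.0719659) = -22.86 dB

fc = 0.0339119 Hz; |H(0.47 Hz)| = -22.86 dB


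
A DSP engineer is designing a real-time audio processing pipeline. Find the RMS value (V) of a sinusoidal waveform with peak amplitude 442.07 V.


RMS voltage for a sinusoidal waveform:
V_rms = V_peak / sqrt(2)
      = 442.07 / 1.414214
      = 312.591 V

312.591 V


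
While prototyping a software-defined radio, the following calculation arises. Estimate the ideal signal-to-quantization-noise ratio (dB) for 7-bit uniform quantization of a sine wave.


Theoretical SNR for a full-scale sinusoid:
SNR = 6.02 * N + 1.76
    = 6.02 * 7 + 1.76
    = 42.14 + 1.76
    = 43.9 dB

43.9 dB


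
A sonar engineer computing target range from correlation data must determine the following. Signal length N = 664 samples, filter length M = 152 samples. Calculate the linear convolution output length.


Linear convolution output length:
L = N + M - 1
  = 664 + 152 - 1
  = 815 samples

815


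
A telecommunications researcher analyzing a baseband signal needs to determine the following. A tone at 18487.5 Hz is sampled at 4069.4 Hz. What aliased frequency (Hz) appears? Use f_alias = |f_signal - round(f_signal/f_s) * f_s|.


Compute the nearest integer multiple of fs to the signal:
n = round(18487.5 / 4069.4) = 5
f_alias = |18487.5 - 5 * 4069.4|
        = |18487.5 - 20347.0|
        = 1859.5 Hz

1859.5


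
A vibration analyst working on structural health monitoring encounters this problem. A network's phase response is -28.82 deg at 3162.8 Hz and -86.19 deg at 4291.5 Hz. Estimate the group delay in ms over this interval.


Group delay from phase difference:
tau = -d(phi)/d(omega)
d(phi) = -57.37 deg = -1.001295 rad
d(omega) = 2*pi*(4291.5 - 3162.8) = 7091.8313 rad/s
tau = -(-1.001295) / 7091.8313
    = 0.1412 ms

0.1412 ms


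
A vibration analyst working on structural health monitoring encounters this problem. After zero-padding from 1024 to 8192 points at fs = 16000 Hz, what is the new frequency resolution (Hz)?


Frequency resolution after zero-padding:
N_padded = 1024 * 8 = 8192
df = fs / N_padded
   = 16000 / 8192
   = 1.9531 Hz

1.9531 Hz


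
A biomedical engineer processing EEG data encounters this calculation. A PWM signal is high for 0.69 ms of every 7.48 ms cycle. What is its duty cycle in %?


Duty cycle as a percentage:
DC = (t_on / T) * 100
   = (0.69 / 7.48) * 100
   = 0.092246 * 100
   = 9.22 %

9.22 %


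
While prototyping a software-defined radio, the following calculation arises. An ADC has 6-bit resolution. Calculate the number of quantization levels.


Number of quantization levels = 2^N
= 2^6
= 64

64


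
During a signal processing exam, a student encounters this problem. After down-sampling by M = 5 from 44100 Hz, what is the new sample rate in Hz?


Decimation reduces the sample rate:
fs_out = fs_in / M
       = 44100 / 5
       = 8820.0 Hz

8820.0 Hz


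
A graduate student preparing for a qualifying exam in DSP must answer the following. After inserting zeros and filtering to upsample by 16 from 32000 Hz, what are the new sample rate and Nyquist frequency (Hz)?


Step 1 — output sample rate after interpolation by L:
fs_out = L * fs_in = 16 * 32000 = 512000 Hz

Step 2 — Nyquist frequency of the output stream:
f_Nyq = fs_out / 2 = 512000 / 2 = 256000.0 Hz

fs_out = 512000 Hz; f_Nyquist = 256000.0 Hz


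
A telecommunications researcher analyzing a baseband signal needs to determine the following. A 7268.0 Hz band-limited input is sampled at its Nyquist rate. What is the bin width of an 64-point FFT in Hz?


Step 1 — Nyquist sampling rate:
fs = 2 * fmax = 2 * 7268.0 = 14536.0 Hz

Step 2 — DFT bin spacing:
df = fs / N = 14536.0 / 64 = 227.125 Hz

227.125 Hz


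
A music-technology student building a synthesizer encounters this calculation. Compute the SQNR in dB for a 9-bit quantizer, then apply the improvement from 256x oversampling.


Step 1 — baseline SQNR at Nyquist:
SQNR_base = 6.02*N + 1.76
          = 6.02*9 + 1.76
          = 55.94 dB

Step 2 — oversampling processing gain:
G = 10*log10(OSR) = 10*log10(256) = 24.08 dB

Step 3 — total:
SQNR_total = 55.94 + 24.08 = 80.02 dB

Base SQNR = 55.94 dB; oversampled SQNR = 80.02 dB


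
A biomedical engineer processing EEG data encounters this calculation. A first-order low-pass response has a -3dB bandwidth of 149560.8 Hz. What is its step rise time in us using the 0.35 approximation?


Rise time from bandwidth relationship:
tr = 0.35 / BW
   = 0.35 / 149560.8
   = 2.340185396e-06 s
   = 2.3402 us

2.3402 us


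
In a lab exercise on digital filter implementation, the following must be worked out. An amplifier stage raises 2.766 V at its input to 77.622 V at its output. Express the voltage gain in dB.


Voltage gain in dB:
G = 20 * log10(Vout / Vin)
  = 20 * log10(77.622 / 2.766)
  = 20 * log10(28.062907)
  = 20 * 1.448133
  = 28.96 dB

28.96 dB


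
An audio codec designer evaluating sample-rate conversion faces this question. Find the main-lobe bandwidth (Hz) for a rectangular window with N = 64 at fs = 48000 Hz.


Main lobe width for a rectangular window:
Width = 2 * fs / N
      = 2 * 48000 / 64
      = 96000 / 64
      = 1500.0 Hz

1500.0 Hz


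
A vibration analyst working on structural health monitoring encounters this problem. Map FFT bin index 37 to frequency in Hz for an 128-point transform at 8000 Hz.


Frequency of DFT bin k:
f_k = k * fs / N
    = 37 * 8000 / 128
    = 296000 / 128
    = 2312.5 Hz

2312.5 Hz


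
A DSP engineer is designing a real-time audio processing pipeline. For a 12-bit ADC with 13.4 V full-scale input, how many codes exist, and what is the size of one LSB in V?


Step 1 — number of quantization levels:
L = 2^N = 2^12 = 4096

Step 2 — LSB step size:
delta = Vfs / L
      = 13.4 / 4096
      = 0.00327148 V

Levels = 4096; step size = 0.00327148 V


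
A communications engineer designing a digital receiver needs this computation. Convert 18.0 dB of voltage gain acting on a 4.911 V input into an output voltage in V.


Output voltage from dB gain:
V_out = V_in * 10^(gain_dB / 20)
      = 4.911 * 10^(18.0 / 20)
      = 4.911 * 7.943282
      = 39.0095 V

39.0095 V


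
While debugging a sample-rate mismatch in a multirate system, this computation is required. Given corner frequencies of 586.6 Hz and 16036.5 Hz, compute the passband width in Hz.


Bandwidth is the difference of -3dB frequencies:
BW = f_high - f_low
   = 16036.5 - 586.6
   = 15449.9 Hz

15449.9 Hz


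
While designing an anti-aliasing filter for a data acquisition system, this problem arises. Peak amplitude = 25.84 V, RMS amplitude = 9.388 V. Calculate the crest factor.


Crest factor is the ratio of peak to RMS:
CF = V_peak / V_rms
   = 25.84 / 9.388
   = 2.7524

2.7524


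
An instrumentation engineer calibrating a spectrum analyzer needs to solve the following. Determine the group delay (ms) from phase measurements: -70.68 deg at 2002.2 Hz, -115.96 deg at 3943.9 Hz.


Group delay from phase difference:
tau = -d(phi)/d(omega)
d(phi) = -45.28 deg = -0.790285 rad
d(omega) = 2*pi*(3943.9 - 2002.2) = 12200.0609 rad/s
tau = -(-0.790285) / 12200.0609
    = 0.0648 ms

0.0648 ms


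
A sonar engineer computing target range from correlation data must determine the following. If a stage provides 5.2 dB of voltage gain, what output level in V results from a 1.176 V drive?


Output voltage from dB gain:
V_out = V_in * 10^(gain_dB / 20)
      = 1.176 * 10^(5.2 / 20)
      = 1.176 * 1.819701
      = 2.14 V

2.14 V


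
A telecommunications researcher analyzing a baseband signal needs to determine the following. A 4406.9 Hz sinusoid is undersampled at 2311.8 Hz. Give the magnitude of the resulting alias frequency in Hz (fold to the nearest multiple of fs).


Compute the nearest integer multiple of fs to the signal:
n = round(4406.9 / 2311.8) = 2
f_alias = |4406.9 - 2 * 2311.8|
        = |4406.9 - 4623.6|
        = 216.7 Hz

216.7


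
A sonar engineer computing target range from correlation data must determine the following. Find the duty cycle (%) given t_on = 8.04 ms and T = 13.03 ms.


Duty cycle as a percentage:
DC = (t_on / T) * 100
   = (8.04 / 13.03) * 100
   = 0.617038 * 100
   = 61.7 %

61.7 %


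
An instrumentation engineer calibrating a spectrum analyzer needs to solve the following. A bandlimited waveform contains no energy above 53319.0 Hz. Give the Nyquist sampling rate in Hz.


The Nyquist rate is twice the maximum frequency component.
fs_min = 2 * fmax
      = 2 * 53319.0
      = 106638.0 Hz

106638.0


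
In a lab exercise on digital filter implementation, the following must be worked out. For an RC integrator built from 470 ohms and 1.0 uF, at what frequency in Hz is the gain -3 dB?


Cutoff frequency of a first-order RC filter:
fc = 1 / (2 * pi * R * C)
C = 1.0 uF = 1e-06 F
fc = 1 / (2 * pi * 470 * 1e-06)
   = 1 / 0.0029530970943744
   = 338.627538 Hz

338.627538 Hz


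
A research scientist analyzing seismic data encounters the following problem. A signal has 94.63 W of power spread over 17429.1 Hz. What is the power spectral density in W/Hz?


Power spectral density:
PSD = P / BW
    = 94.63 / 17429.1
    = 0.00542943 W/Hz

0.00542943 W/Hz


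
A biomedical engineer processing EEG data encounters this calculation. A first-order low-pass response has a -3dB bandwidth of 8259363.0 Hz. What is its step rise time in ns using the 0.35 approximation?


Rise time from bandwidth relationship:
tr = 0.35 / BW
   = 0.35 / 8259363.0
   = 4.237614935e-08 s
   = 42.3761 ns

42.3761 ns


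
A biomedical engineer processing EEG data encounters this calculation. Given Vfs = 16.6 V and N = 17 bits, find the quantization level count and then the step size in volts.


Step 1 — number of quantization levels:
L = 2^N = 2^17 = 131072

Step 2 — LSB step size:
delta = Vfs / L
      = 16.6 / 131072
      = 0.00012665 V

Levels = 131072; step size = 0.00012665 V


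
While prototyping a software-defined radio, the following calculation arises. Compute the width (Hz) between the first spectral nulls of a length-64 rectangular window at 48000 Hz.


Main lobe width for a rectangular window:
Width = 2 * fs / N
      = 2 * 48000 / 64
      = 96000 / 64
      = 1500.0 Hz

1500.0 Hz


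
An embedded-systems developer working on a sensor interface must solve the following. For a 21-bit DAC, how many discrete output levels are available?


Number of quantization levels = 2^N
= 2^21
= 2097152

2097152


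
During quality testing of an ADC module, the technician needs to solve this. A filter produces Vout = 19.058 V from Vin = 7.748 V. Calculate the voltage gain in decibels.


Voltage gain in dB:
G = 20 * log10(Vout / Vin)
  = 20 * log10(19.058 / 7.748)
  = 20 * log10(2.459732)
  = 20 * 0.390888
  = 7.82 dB

7.82 dB


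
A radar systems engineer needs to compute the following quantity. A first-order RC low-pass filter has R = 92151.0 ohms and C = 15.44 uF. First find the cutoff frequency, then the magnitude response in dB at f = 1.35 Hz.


Step 1 — cutoff frequency:
fc = 1 / (2*pi*R*C)
C = 15.44 uF = 1.544e-05 F
fc = 1 / (2*pi*92151.0*1.544e-05)
   = 0.111859 Hz

Step 2 — magnitude at f = 1.35 Hz:
|H(f)| = 1 / sqrt(1 + (f/fc)^2)
f/fc = 1.35 / 0.111859 = 12.068765
|H| = 1 / sqrt(1 + 145.655089) = 0.0825755
|H|_dB = 20*log10(0.0825755) = -21.66 dB

fc = 0.111859 Hz; |H(1.35 Hz)| = -21.66 dB


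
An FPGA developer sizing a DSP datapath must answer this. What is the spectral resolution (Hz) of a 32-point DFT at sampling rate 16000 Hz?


DFT frequency resolution:
df = fs / N
   = 16000 / 32
   = 500.0 Hz

500.0 Hz


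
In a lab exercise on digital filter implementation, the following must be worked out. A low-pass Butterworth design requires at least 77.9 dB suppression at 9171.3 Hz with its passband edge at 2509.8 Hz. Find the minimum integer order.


Butterworth filter order formula:
n = log10(10^(A/10) - 1) / (2 * log10(f_stop/f_pass))
10^(77.9/10) - 1 = 61659499.1861
f_stop/f_pass = 9171.3 / 2509.8 = 3.6542
n = 6.9209 -> ceil = 7

7


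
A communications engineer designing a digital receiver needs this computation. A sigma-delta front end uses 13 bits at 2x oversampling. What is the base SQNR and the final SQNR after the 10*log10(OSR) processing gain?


Step 1 — baseline SQNR at Nyquist:
SQNR_base = 6.02*N + 1.76
          = 6.02*13 + 1.76
          = 80.02 dB

Step 2 — oversampling processing gain:
G = 10*log10(OSR) = 10*log10(2) = 3.01 dB

Step 3 — total:
SQNR_total = 80.02 + 3.01 = 83.03 dB

Base SQNR = 80.02 dB; oversampled SQNR = 83.03 dB


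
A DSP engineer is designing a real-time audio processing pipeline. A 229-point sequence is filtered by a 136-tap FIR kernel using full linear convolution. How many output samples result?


Linear convolution output length:
L = N + M - 1
  = 229 + 136 - 1
  = 364 samples

364


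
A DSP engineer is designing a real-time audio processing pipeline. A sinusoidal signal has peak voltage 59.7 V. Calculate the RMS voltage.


RMS voltage for a sinusoidal waveform:
V_rms = V_peak / sqrt(2)
      = 59.7 / 1.414214
      = 42.214 V

42.214 V


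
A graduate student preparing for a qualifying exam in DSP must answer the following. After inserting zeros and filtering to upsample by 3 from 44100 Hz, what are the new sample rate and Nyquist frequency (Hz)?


Step 1 — output sample rate after interpolation by L:
fs_out = L * fs_in = 3 * 44100 = 132300 Hz

Step 2 — Nyquist frequency of the output stream:
f_Nyq = fs_out / 2 = 132300 / 2 = 66150.0 Hz

fs_out = 132300 Hz; f_Nyquist = 66150.0 Hz


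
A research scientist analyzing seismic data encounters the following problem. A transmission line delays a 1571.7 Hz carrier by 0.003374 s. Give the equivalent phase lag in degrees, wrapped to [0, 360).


Phase shift from frequency and time delay:
phi = 360 * f * t_delay
    = 360 * 1571.7 * 0.003374
    = 1909.05 degrees
    mod 360 = 109.05 degrees

109.05 degrees


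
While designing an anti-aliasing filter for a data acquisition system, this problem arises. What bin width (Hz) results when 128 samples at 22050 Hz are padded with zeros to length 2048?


Frequency resolution after zero-padding:
N_padded = 128 * 16 = 2048
df = fs / N_padded
   = 22050 / 2048
   = 10.7666 Hz

10.7666 Hz


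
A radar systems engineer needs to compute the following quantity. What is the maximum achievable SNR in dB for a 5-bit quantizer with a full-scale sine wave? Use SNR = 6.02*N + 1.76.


Theoretical SNR for a full-scale sinusoid:
SNR = 6.02 * N + 1.76
    = 6.02 * 5 + 1.76
    = 30.1 + 1.76
    = 31.86 dB

31.86 dB


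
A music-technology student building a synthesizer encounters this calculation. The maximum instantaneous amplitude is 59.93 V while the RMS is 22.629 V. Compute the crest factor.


Crest factor is the ratio of peak to RMS:
CF = V_peak / V_rms
   = 59.93 / 22.629
   = 2.6484

2.6484


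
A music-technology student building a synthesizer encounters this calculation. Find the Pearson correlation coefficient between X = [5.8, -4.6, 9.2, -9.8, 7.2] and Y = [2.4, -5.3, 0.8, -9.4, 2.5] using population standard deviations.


Pearson correlation coefficient (population):
r = cov(X,Y) / (std(X) * std(Y))
Mean X = 1.56, Mean Y = -1.8
Cov(X,Y) = 33.964
Std(X) = 7.418248, Std(Y) = 4.751842
r = 0.9635

0.9635


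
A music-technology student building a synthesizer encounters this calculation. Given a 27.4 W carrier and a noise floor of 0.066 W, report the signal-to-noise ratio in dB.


SNR in decibels:
SNR = 10 * log10(Ps / Pn)
    = 10 * log10(27.4 / 0.066)
    = 10 * log10(415.1515)
    = 10 * 2.6182
    = 26.18 dB

26.18 dB


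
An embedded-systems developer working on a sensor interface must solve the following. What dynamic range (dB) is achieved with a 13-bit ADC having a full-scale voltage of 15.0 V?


Dynamic range from full-scale to LSB:
V_min = V_max / 2^bits = 15.0 / 2^13
DR = 20 * log10(V_max / V_min)
   = 20 * log10(2^13)
   = 20 * 13 * log10(2)
   = 78.27 dB

78.27 dB


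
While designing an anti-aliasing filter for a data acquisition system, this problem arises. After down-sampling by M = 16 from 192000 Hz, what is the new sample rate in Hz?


Decimation reduces the sample rate:
fs_out = fs_in / M
       = 192000 / 16
       = 12000.0 Hz

12000.0 Hz


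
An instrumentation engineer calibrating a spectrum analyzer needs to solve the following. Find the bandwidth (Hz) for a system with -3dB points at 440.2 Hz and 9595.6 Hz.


Bandwidth is the difference of -3dB frequencies:
BW = f_high - f_low
   = 9595.6 - 440.2
   = 9155.4 Hz

9155.4 Hz


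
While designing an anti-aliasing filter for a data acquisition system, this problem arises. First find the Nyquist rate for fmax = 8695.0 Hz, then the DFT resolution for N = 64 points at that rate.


Step 1 — Nyquist sampling rate:
fs = 2 * fmax = 2 * 8695.0 = 17390.0 Hz

Step 2 — DFT bin spacing:
df = fs / N = 17390.0 / 64 = 271.7188 Hz

271.7188 Hz


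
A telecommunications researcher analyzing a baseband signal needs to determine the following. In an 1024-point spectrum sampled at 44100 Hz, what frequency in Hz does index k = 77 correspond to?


Frequency of DFT bin k:
f_k = k * fs / N
    = 77 * 44100 / 1024
    = 3395700 / 1024
    = 3316.113 Hz

3316.113 Hz


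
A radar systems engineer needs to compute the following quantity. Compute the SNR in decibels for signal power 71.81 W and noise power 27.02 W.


SNR in decibels:
SNR = 10 * log10(Ps / Pn)
    = 10 * log10(71.81 / 27.02)
    = 10 * log10(2.6577)
    = 10 * 0.4245
    = 4.24 dB

4.24 dB


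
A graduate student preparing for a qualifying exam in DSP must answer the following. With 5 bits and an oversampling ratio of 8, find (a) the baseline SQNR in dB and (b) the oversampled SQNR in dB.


Step 1 — baseline SQNR at Nyquist:
SQNR_base = 6.02*N + 1.76
          = 6.02*5 + 1.76
          = 31.86 dB

Step 2 — oversampling processing gain:
G = 10*log10(OSR) = 10*log10(8) = 9.03 dB

Step 3 — total:
SQNR_total = 31.86 + 9.03 = 40.89 dB

Base SQNR = 31.86 dB; oversampled SQNR = 40.89 dB


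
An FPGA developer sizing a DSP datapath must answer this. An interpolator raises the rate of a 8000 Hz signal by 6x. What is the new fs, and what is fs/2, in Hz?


Step 1 — output sample rate after interpolation by L:
fs_out = L * fs_in = 6 * 8000 = 48000 Hz

Step 2 — Nyquist frequency of the output stream:
f_Nyq = fs_out / 2 = 48000 / 2 = 24000.0 Hz

fs_out = 48000 Hz; f_Nyquist = 24000.0 Hz


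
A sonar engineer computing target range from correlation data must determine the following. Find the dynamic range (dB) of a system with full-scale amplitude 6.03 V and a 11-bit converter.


Dynamic range from full-scale to LSB:
V_min = V_max / 2^bits = 6.03 / 2^11
DR = 20 * log10(V_max / V_min)
   = 20 * log10(2^11)
   = 20 * 11 * log10(2)
   = 66.23 dB

66.23 dB
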